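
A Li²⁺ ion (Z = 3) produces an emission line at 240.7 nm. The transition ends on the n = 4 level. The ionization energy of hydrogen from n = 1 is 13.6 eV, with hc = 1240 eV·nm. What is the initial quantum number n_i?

The photon energy is ΔE = hc/λ = 1240 / 240.7 = 5.152 eV.
With Z = 3, ΔE = 122.4 × (1/n_f² − 1/n_i²), so 1/n_f² − 1/n_i² = 0.04209.
With n_f = 4: 1/n_i² = 1/16 − 0.04209 = 0.02041, so n_i ≈ 7.00.

n_i = 7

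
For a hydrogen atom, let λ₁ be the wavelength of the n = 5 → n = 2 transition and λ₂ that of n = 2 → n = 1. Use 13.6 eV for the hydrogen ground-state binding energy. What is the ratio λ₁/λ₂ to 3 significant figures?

3.57

λ ∝ 1/ΔE ∝ 1/(1/n_f² − 1/n_i²), and the Z² and hc factors cancel in the ratio.
λ₁/λ₂ = (1/1² − 1/2²)/(1/2² − 1/5²) = 0.7500/0.2100 = 3.57.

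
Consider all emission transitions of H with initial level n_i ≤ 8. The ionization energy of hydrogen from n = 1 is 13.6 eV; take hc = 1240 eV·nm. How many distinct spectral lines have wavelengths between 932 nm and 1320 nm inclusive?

Enumerate all n_i → n_f pairs with 1 ≤ n_f < n_i ≤ 8 and compute λ = 1240 / [13.6·1·(1/n_f² − 1/n_i²)].
Lines falling in [932, 1320] nm: 8→3 (954.9 nm), 7→3 (1005 nm), 6→3 (1094 nm), 5→3 (1282 nm).

4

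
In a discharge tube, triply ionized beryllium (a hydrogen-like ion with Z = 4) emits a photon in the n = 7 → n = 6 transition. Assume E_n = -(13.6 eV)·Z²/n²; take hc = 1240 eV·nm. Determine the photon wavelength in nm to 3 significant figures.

773 nm

For Z = 4 the level energies scale as Z², so the effective Rydberg energy is 13.6 × 16 = 217.6 eV.
ΔE = 217.6 × (1/6² − 1/7²) = 217.6 × 0.007370 = 1.604 eV.
λ = hc/ΔE = 1240 / 1.604 = 773 nm.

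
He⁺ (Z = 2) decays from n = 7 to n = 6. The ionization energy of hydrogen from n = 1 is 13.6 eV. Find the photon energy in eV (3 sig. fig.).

The Bohr energies scale as Z², so for Z = 2: E_n = −54.40/n² eV.
E_7 = −54.40/49 = −1.110 eV and E_6 = −54.40/36 = −1.511 eV.
The photon energy is |E_7 − E_6| = 0.401 eV.

0.401 eV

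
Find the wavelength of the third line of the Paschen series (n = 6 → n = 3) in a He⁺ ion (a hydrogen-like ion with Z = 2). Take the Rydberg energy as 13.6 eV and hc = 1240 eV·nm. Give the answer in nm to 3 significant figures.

The Paschen series terminates on n_f = 3; the third line has n_i = 3+3 = 6.
ΔE = 54.40 × (1/3² − 1/6²) = 4.533 eV.
λ = 1240 / 4.533 = 274 nm.

274 nm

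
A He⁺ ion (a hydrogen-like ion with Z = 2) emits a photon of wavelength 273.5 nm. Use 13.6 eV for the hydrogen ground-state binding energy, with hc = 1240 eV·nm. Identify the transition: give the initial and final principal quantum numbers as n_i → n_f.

n_i = 6, n_f = 3

The photon energy is ΔE = hc/λ = 1240 / 273.5 = 4.534 eV.
With Z = 2, ΔE = 54.40 × (1/n_f² − 1/n_i²), so 1/n_f² − 1/n_i² = 0.08334.
Trying n_f = 3 gives 1/n_i² = 0.02777, i.e. n_i ≈ 6; this pair matches.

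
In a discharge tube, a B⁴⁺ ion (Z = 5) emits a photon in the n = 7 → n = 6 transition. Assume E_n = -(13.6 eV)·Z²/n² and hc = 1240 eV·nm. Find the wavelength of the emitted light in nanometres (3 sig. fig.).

For Z = 5 the level energies scale as Z², so the effective Rydberg energy is 13.6 × 25 = 340.0 eV.
ΔE = 340.0 × (1/6² − 1/7²) = 340.0 × 0.007370 = 2.506 eV.
λ = hc/ΔE = 1240 / 2.506 = 495 nm.

495 nm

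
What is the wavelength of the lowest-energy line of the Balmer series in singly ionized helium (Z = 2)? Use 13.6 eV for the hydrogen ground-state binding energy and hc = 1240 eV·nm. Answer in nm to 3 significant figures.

164 nm

The Balmer series terminates on n_f = 2; the first line has n_i = 2+1 = 3.
ΔE = 54.40 × (1/2² − 1/3²) = 7.556 eV.
λ = 1240 / 7.556 = 164 nm.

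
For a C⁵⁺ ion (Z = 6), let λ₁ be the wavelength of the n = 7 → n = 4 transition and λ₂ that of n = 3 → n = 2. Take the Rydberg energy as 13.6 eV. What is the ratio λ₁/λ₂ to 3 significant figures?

3.30

λ ∝ 1/ΔE ∝ 1/(1/n_f² − 1/n_i²), and the Z² and hc factors cancel in the ratio.
λ₁/λ₂ = (1/2² − 1/3²)/(1/4² − 1/7²) = 0.1389/0.04209 = 3.30.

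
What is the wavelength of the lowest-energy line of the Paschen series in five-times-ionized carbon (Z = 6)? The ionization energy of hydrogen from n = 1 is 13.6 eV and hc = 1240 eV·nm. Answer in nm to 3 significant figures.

The Paschen series terminates on n_f = 3; the first line has n_i = 3+1 = 4.
ΔE = 489.6 × (1/3² − 1/4²) = 23.80 eV.
λ = 1240 / 23.80 = 52.1 nm.

52.1 nm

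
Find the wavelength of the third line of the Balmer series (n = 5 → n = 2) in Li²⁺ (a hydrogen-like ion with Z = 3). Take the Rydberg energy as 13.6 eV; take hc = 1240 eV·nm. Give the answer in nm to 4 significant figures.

48.24 nm

The Balmer series terminates on n_f = 2; the third line has n_i = 2+3 = 5.
ΔE = 122.4 × (1/2² − 1/5²) = 25.70 eV.
λ = 1240 / 25.70 = 48.24 nm.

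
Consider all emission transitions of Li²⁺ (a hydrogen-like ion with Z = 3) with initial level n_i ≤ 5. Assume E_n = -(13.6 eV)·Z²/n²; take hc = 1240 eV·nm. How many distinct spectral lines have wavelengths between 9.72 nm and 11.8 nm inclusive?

3

Enumerate all n_i → n_f pairs with 1 ≤ n_f < n_i ≤ 5 and compute λ = 1240 / [13.6·9·(1/n_f² − 1/n_i²)].
Lines falling in [9.72, 11.8] nm: 5→1 (10.55 nm), 4→1 (10.81 nm), 3→1 (11.40 nm).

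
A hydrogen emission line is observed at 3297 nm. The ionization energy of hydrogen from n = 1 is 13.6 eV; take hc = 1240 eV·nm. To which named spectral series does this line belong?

Pfund

ΔE = 1240/3297 = 0.3761 eV.
This matches 13.6 × (1/5² − 1/9²), so n_f = 5: the Pfund series.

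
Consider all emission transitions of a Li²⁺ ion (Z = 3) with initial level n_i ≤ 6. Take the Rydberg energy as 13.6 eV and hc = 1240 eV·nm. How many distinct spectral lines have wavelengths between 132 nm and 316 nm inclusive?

Enumerate all n_i → n_f pairs with 1 ≤ n_f < n_i ≤ 6 and compute λ = 1240 / [13.6·9·(1/n_f² − 1/n_i²)].
Lines falling in [132, 316] nm: 5→3 (142.5 nm), 4→3 (208.4 nm), 6→4 (291.8 nm).

3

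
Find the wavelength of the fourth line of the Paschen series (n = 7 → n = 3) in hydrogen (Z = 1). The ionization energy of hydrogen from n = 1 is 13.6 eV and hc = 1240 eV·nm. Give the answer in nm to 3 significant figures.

The Paschen series terminates on n_f = 3; the fourth line has n_i = 3+4 = 7.
ΔE = 13.60 × (1/3² − 1/7²) = 1.234 eV.
λ = 1240 / 1.234 = 1010 nm.

1010 nm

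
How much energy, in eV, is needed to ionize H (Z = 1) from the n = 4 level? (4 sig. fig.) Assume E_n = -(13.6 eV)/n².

0.8500 eV

E_4 = −13.60/16 = −0.8500 eV, so ionization (to E = 0) requires 0.8500 eV.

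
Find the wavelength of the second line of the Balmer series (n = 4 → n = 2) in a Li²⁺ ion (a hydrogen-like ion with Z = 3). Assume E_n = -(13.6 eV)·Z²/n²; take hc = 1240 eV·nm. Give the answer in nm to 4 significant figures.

54.03 nm

The Balmer series terminates on n_f = 2; the second line has n_i = 2+2 = 4.
ΔE = 122.4 × (1/2² − 1/4²) = 22.95 eV.
λ = 1240 / 22.95 = 54.03 nm.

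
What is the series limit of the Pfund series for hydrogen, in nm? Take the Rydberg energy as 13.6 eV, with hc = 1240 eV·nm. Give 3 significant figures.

2280 nm

The Pfund series has lower level n_f = 5; the series limit corresponds to n_i → ∞.
ΔE_max = 13.6 × 1 / 5² = 0.5440 eV.
λ_min = 1240 / 0.5440 = 2280 nm.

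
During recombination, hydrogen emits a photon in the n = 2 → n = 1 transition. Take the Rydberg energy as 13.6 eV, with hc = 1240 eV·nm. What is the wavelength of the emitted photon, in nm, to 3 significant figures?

122 nm

ΔE = 13.60 × (1/1² − 1/2²) = 13.60 × 0.7500 = 10.20 eV.
λ = hc/ΔE = 1240 / 10.20 = 122 nm.
This line belongs to the Lyman series.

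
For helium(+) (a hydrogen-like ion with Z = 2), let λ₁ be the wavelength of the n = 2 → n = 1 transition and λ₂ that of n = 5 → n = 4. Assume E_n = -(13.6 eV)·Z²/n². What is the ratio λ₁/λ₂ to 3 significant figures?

λ ∝ 1/ΔE ∝ 1/(1/n_f² − 1/n_i²), and the Z² and hc factors cancel in the ratio.
λ₁/λ₂ = (1/4² − 1/5²)/(1/1² − 1/2²) = 0.02250/0.7500 = 0.0300.

0.0300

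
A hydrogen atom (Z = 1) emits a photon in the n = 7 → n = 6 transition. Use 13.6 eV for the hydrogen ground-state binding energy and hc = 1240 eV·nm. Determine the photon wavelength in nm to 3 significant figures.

12400 nm

ΔE = 13.60 × (1/6² − 1/7²) = 13.60 × 0.007370 = 0.1002 eV.
λ = hc/ΔE = 1240 / 0.1002 = 12400 nm.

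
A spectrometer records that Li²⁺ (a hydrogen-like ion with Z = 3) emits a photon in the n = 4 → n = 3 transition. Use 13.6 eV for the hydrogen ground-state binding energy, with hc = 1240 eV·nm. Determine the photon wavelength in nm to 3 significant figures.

For Z = 3 the level energies scale as Z², so the effective Rydberg energy is 13.6 × 9 = 122.4 eV.
ΔE = 122.4 × (1/3² − 1/4²) = 122.4 × 0.04861 = 5.950 eV.
λ = hc/ΔE = 1240 / 5.950 = 208 nm.

208 nm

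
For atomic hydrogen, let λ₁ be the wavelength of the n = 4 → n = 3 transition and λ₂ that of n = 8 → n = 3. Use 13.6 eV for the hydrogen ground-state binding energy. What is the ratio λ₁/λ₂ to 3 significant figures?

λ ∝ 1/ΔE ∝ 1/(1/n_f² − 1/n_i²), and the Z² and hc factors cancel in the ratio.
λ₁/λ₂ = (1/3² − 1/8²)/(1/3² − 1/4²) = 0.09549/0.04861 = 1.96.

1.96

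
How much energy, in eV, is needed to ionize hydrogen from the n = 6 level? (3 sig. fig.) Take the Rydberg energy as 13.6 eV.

E_6 = −13.60/36 = −0.378 eV, so ionization (to E = 0) requires 0.378 eV.

0.378 eV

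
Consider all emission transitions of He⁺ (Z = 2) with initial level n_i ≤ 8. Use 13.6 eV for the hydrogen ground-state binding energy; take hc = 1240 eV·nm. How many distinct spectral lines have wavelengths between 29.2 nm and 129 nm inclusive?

Enumerate all n_i → n_f pairs with 1 ≤ n_f < n_i ≤ 8 and compute λ = 1240 / [13.6·4·(1/n_f² − 1/n_i²)].
Lines falling in [29.2, 129] nm: 2→1 (30.39 nm), 8→2 (97.25 nm), 7→2 (99.28 nm), 6→2 (102.6 nm), 5→2 (108.5 nm), 4→2 (121.6 nm).

6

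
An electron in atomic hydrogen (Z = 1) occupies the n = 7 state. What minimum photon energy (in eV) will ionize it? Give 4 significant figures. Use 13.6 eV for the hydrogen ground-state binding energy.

0.2776 eV

E_7 = −13.60/49 = −0.2776 eV, so ionization (to E = 0) requires 0.2776 eV.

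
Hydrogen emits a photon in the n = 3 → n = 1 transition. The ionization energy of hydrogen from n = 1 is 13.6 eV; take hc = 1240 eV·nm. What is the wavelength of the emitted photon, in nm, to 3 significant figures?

ΔE = 13.60 × (1/1² − 1/3²) = 13.60 × 0.8889 = 12.09 eV.
λ = hc/ΔE = 1240 / 12.09 = 103 nm.
This line belongs to the Lyman series.

103 nm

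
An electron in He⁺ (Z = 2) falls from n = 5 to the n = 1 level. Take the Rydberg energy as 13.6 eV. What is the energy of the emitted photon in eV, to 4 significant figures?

The Bohr energies scale as Z², so for Z = 2: E_n = −54.40/n² eV.
E_5 = −54.40/25 = −2.176 eV and E_1 = −54.40/1 = −54.40 eV.
The photon energy is |E_5 − E_1| = 52.22 eV.

52.22 eV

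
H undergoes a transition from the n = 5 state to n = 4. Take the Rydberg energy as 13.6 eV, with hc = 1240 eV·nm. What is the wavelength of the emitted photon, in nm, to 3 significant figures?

4050 nm

ΔE = 13.60 × (1/4² − 1/5²) = 13.60 × 0.02250 = 0.3060 eV.
λ = hc/ΔE = 1240 / 0.3060 = 4050 nm.
This line belongs to the Brackett series.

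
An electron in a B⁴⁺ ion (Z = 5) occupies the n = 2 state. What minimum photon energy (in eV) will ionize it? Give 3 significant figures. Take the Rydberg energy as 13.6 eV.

E_n = −13.6 Z²/n² = −340.0/n² eV for Z = 5.
E_2 = −340.0/4 = −85.0 eV, so ionization (to E = 0) requires 85.0 eV.

85.0 eV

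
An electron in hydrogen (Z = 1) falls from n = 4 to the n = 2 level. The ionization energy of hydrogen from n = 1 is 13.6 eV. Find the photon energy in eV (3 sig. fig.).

2.55 eV

E_4 = −13.60/16 = −0.8500 eV and E_2 = −13.60/4 = −3.400 eV.
The photon energy is |E_4 − E_2| = 2.55 eV.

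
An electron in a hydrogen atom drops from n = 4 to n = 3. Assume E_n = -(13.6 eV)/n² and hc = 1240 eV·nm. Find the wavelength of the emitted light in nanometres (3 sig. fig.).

1880 nm

ΔE = 13.60 × (1/3² − 1/4²) = 13.60 × 0.04861 = 0.6611 eV.
λ = hc/ΔE = 1240 / 0.6611 = 1880 nm.
This line belongs to the Paschen series.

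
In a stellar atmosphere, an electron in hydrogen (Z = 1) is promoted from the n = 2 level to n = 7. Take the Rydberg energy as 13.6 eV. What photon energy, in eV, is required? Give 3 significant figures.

E_7 = −13.60/49 = −0.2776 eV and E_2 = −13.60/4 = −3.400 eV.
The photon energy is |E_7 − E_2| = 3.12 eV.

3.12 eV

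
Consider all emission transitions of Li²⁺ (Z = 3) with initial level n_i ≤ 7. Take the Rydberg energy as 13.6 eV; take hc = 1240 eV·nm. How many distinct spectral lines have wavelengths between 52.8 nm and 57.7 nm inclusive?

Enumerate all n_i → n_f pairs with 1 ≤ n_f < n_i ≤ 7 and compute λ = 1240 / [13.6·9·(1/n_f² − 1/n_i²)].
Lines falling in [52.8, 57.7] nm: 4→2 (54.03 nm).

1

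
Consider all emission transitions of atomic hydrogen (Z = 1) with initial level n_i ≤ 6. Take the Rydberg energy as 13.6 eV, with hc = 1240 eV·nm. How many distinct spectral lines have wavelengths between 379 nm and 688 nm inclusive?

4

Enumerate all n_i → n_f pairs with 1 ≤ n_f < n_i ≤ 6 and compute λ = 1240 / [13.6·1·(1/n_f² − 1/n_i²)].
Lines falling in [379, 688] nm: 6→2 (410.3 nm), 5→2 (434.2 nm), 4→2 (486.3 nm), 3→2 (656.5 nm).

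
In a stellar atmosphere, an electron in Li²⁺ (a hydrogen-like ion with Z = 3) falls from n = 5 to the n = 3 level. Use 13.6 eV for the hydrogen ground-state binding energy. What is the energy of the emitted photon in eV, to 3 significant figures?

8.70 eV

The Bohr energies scale as Z², so for Z = 3: E_n = −122.4/n² eV.
E_5 = −122.4/25 = −4.896 eV and E_3 = −122.4/9 = −13.60 eV.
The photon energy is |E_5 − E_3| = 8.70 eV.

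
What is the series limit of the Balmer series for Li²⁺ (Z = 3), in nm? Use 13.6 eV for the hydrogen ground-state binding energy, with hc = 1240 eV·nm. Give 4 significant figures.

40.52 nm

The Balmer series has lower level n_f = 2; the series limit corresponds to n_i → ∞.
ΔE_max = 13.6 × 9 / 2² = 30.60 eV.
λ_min = 1240 / 30.60 = 40.52 nm.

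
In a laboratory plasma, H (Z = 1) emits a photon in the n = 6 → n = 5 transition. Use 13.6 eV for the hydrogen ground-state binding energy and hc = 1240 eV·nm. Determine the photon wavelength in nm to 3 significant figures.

ΔE = 13.60 × (1/5² − 1/6²) = 13.60 × 0.01222 = 0.1662 eV.
λ = hc/ΔE = 1240 / 0.1662 = 7460 nm.

7460 nm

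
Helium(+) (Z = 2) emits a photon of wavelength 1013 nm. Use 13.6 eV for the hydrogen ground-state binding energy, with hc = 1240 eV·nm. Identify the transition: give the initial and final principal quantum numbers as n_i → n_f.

n_i = 5, n_f = 4

The photon energy is ΔE = hc/λ = 1240 / 1013 = 1.224 eV.
With Z = 2, ΔE = 54.40 × (1/n_f² − 1/n_i²), so 1/n_f² − 1/n_i² = 0.02250.
Trying n_f = 4 gives 1/n_i² = 0.04000, i.e. n_i ≈ 5; this pair matches.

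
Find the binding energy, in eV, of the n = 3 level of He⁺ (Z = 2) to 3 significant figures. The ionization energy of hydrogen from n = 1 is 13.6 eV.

E_n = −13.6 Z²/n² = −54.40/n² eV for Z = 2.
E_3 = −54.40/9 = −6.04 eV, so ionization (to E = 0) requires 6.04 eV.

6.04 eV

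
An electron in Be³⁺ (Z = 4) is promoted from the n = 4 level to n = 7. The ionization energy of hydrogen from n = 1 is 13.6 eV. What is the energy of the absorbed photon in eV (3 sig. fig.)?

9.16 eV

The Bohr energies scale as Z², so for Z = 4: E_n = −217.6/n² eV.
E_7 = −217.6/49 = −4.441 eV and E_4 = −217.6/16 = −13.60 eV.
The photon energy is |E_7 − E_4| = 9.16 eV.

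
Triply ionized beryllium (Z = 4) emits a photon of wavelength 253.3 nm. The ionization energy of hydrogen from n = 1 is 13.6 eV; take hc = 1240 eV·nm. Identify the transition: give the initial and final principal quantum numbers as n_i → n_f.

n_i = 5, n_f = 4

The photon energy is ΔE = hc/λ = 1240 / 253.3 = 4.895 eV.
With Z = 4, ΔE = 217.6 × (1/n_f² − 1/n_i²), so 1/n_f² − 1/n_i² = 0.02250.
Trying n_f = 4 gives 1/n_i² = 0.04000, i.e. n_i ≈ 5; this pair matches.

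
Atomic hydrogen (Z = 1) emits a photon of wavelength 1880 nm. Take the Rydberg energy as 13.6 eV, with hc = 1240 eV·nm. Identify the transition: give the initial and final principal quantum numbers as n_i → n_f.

n_i = 4, n_f = 3

The photon energy is ΔE = hc/λ = 1240 / 1880 = 0.6596 eV.
With Z = 1, ΔE = 13.60 × (1/n_f² − 1/n_i²), so 1/n_f² − 1/n_i² = 0.04850.
Trying n_f = 3 gives 1/n_i² = 0.06261, i.e. n_i ≈ 4; this pair matches.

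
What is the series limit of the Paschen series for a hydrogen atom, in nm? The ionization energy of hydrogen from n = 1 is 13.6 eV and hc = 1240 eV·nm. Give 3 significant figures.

The Paschen series has lower level n_f = 3; the series limit corresponds to n_i → ∞.
ΔE_max = 13.6 × 1 / 3² = 1.511 eV.
λ_min = 1240 / 1.511 = 821 nm.

821 nm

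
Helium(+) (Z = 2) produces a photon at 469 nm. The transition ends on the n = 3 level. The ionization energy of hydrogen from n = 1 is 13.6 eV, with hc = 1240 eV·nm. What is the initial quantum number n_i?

n_i = 4

The photon energy is ΔE = hc/λ = 1240 / 469 = 2.644 eV.
With Z = 2, ΔE = 54.40 × (1/n_f² − 1/n_i²), so 1/n_f² − 1/n_i² = 0.04860.
With n_f = 3: 1/n_i² = 1/9 − 0.04860 = 0.06251, so n_i ≈ 4.00.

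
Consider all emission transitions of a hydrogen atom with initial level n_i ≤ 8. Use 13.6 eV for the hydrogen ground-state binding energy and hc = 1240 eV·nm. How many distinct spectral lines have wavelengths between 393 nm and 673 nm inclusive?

Enumerate all n_i → n_f pairs with 1 ≤ n_f < n_i ≤ 8 and compute λ = 1240 / [13.6·1·(1/n_f² − 1/n_i²)].
Lines falling in [393, 673] nm: 7→2 (397.1 nm), 6→2 (410.3 nm), 5→2 (434.2 nm), 4→2 (486.3 nm), 3→2 (656.5 nm).

5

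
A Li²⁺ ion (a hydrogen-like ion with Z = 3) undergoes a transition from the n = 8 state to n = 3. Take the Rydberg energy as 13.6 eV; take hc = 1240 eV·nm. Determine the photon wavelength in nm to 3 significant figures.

For Z = 3 the level energies scale as Z², so the effective Rydberg energy is 13.6 × 9 = 122.4 eV.
ΔE = 122.4 × (1/3² − 1/8²) = 122.4 × 0.09549 = 11.69 eV.
λ = hc/ΔE = 1240 / 11.69 = 106 nm.

106 nm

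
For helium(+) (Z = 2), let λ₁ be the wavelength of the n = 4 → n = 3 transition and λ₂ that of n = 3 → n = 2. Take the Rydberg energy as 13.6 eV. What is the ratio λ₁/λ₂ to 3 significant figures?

λ ∝ 1/ΔE ∝ 1/(1/n_f² − 1/n_i²), and the Z² and hc factors cancel in the ratio.
λ₁/λ₂ = (1/2² − 1/3²)/(1/3² − 1/4²) = 0.1389/0.04861 = 2.86.

2.86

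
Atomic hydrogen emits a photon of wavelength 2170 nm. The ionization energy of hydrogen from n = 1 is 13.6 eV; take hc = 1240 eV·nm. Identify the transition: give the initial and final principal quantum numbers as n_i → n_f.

The photon energy is ΔE = hc/λ = 1240 / 2170 = 0.5714 eV.
With Z = 1, ΔE = 13.60 × (1/n_f² − 1/n_i²), so 1/n_f² − 1/n_i² = 0.04202.
Trying n_f = 4 gives 1/n_i² = 0.02048, i.e. n_i ≈ 7; this pair matches.

n_i = 7, n_f = 4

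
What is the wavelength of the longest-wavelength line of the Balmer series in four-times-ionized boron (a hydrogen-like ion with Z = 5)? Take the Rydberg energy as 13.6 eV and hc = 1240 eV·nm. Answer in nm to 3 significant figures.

26.3 nm

The Balmer series terminates on n_f = 2; the first line has n_i = 2+1 = 3.
ΔE = 340.0 × (1/2² − 1/3²) = 47.22 eV.
λ = 1240 / 47.22 = 26.3 nm.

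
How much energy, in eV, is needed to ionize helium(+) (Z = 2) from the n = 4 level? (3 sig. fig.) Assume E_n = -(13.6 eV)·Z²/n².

3.40 eV

E_n = −13.6 Z²/n² = −54.40/n² eV for Z = 2.
E_4 = −54.40/16 = −3.40 eV, so ionization (to E = 0) requires 3.40 eV.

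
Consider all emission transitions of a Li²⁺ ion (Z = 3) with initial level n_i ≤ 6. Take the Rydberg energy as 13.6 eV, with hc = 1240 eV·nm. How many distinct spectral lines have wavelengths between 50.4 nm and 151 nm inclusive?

Enumerate all n_i → n_f pairs with 1 ≤ n_f < n_i ≤ 6 and compute λ = 1240 / [13.6·9·(1/n_f² − 1/n_i²)].
Lines falling in [50.4, 151] nm: 4→2 (54.03 nm), 3→2 (72.94 nm), 6→3 (121.6 nm), 5→3 (142.5 nm).

4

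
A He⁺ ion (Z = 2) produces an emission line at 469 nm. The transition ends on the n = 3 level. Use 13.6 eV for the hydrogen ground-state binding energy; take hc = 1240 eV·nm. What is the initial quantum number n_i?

The photon energy is ΔE = hc/λ = 1240 / 469 = 2.644 eV.
With Z = 2, ΔE = 54.40 × (1/n_f² − 1/n_i²), so 1/n_f² − 1/n_i² = 0.04860.
With n_f = 3: 1/n_i² = 1/9 − 0.04860 = 0.06251, so n_i ≈ 4.00.

n_i = 4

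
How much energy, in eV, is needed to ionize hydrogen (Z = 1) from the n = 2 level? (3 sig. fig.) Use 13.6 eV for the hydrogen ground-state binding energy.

3.40 eV

E_2 = −13.60/4 = −3.40 eV, so ionization (to E = 0) requires 3.40 eV.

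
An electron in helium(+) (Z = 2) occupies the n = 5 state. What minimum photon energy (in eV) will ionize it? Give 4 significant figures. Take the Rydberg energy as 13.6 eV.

E_n = −13.6 Z²/n² = −54.40/n² eV for Z = 2.
E_5 = −54.40/25 = −2.176 eV, so ionization (to E = 0) requires 2.176 eV.

2.176 eV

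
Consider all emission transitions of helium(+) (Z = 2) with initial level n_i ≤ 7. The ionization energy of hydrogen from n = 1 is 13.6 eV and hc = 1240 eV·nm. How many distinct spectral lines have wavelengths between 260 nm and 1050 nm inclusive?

6

Enumerate all n_i → n_f pairs with 1 ≤ n_f < n_i ≤ 7 and compute λ = 1240 / [13.6·4·(1/n_f² − 1/n_i²)].
Lines falling in [260, 1050] nm: 6→3 (273.5 nm), 5→3 (320.5 nm), 4→3 (468.9 nm), 7→4 (541.5 nm), 6→4 (656.5 nm), 5→4 (1013 nm).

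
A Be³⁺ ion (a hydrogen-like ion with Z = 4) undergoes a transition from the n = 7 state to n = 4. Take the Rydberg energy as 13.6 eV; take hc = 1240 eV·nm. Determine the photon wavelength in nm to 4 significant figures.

135.4 nm

For Z = 4 the level energies scale as Z², so the effective Rydberg energy is 13.6 × 16 = 217.6 eV.
ΔE = 217.6 × (1/4² − 1/7²) = 217.6 × 0.04209 = 9.159 eV.
λ = hc/ΔE = 1240 / 9.159 = 135.4 nm.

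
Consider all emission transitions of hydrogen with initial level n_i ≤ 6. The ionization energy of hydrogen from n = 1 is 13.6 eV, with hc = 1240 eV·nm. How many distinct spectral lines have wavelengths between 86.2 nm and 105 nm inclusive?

Enumerate all n_i → n_f pairs with 1 ≤ n_f < n_i ≤ 6 and compute λ = 1240 / [13.6·1·(1/n_f² − 1/n_i²)].
Lines falling in [86.2, 105] nm: 6→1 (93.78 nm), 5→1 (94.98 nm), 4→1 (97.25 nm), 3→1 (102.6 nm).

4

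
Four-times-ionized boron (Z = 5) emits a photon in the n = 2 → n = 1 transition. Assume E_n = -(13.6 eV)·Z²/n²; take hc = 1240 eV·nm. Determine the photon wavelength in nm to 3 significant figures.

For Z = 5 the level energies scale as Z², so the effective Rydberg energy is 13.6 × 25 = 340.0 eV.
ΔE = 340.0 × (1/1² − 1/2²) = 340.0 × 0.7500 = 255.0 eV.
λ = hc/ΔE = 1240 / 255.0 = 4.86 nm.

4.86 nm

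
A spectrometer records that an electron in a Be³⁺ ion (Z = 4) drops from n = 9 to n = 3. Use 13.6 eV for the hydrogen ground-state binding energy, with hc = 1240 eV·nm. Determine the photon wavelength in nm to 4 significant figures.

57.70 nm

For Z = 4 the level energies scale as Z², so the effective Rydberg energy is 13.6 × 16 = 217.6 eV.
ΔE = 217.6 × (1/3² − 1/9²) = 217.6 × 0.09877 = 21.49 eV.
λ = hc/ΔE = 1240 / 21.49 = 57.70 nm.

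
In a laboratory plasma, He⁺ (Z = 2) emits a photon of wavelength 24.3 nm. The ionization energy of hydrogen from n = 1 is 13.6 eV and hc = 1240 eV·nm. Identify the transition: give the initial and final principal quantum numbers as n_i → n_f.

The photon energy is ΔE = hc/λ = 1240 / 24.3 = 51.03 eV.
With Z = 2, ΔE = 54.40 × (1/n_f² − 1/n_i²), so 1/n_f² − 1/n_i² = 0.9380.
Trying n_f = 1 gives 1/n_i² = 0.06197, i.e. n_i ≈ 4; this pair matches.

n_i = 4, n_f = 1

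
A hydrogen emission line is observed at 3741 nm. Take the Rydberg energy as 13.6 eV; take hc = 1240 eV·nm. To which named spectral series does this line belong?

Pfund

ΔE = 1240/3741 = 0.3315 eV.
This matches 13.6 × (1/5² − 1/8²), so n_f = 5: the Pfund series.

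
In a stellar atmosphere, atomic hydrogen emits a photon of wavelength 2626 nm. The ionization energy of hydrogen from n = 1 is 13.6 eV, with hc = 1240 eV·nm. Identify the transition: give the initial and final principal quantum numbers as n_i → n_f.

n_i = 6, n_f = 4

The photon energy is ΔE = hc/λ = 1240 / 2626 = 0.4722 eV.
With Z = 1, ΔE = 13.60 × (1/n_f² − 1/n_i²), so 1/n_f² − 1/n_i² = 0.03472.
Trying n_f = 4 gives 1/n_i² = 0.02778, i.e. n_i ≈ 6; this pair matches.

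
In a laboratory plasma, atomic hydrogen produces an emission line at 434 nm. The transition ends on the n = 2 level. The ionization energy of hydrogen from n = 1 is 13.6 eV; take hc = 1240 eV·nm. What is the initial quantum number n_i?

The photon energy is ΔE = hc/λ = 1240 / 434 = 2.857 eV.
With Z = 1, ΔE = 13.60 × (1/n_f² − 1/n_i²), so 1/n_f² − 1/n_i² = 0.2101.
With n_f = 2: 1/n_i² = 1/4 − 0.2101 = 0.03992, so n_i ≈ 5.01.

n_i = 5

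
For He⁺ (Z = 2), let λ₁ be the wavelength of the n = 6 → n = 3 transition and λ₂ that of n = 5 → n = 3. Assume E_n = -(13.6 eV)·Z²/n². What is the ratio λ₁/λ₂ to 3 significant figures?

λ ∝ 1/ΔE ∝ 1/(1/n_f² − 1/n_i²), and the Z² and hc factors cancel in the ratio.
λ₁/λ₂ = (1/3² − 1/5²)/(1/3² − 1/6²) = 0.07111/0.08333 = 0.853.

0.853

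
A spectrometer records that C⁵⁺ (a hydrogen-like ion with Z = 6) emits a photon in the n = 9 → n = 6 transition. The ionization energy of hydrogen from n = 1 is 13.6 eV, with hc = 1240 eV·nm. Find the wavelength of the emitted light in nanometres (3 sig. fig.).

164 nm

For Z = 6 the level energies scale as Z², so the effective Rydberg energy is 13.6 × 36 = 489.6 eV.
ΔE = 489.6 × (1/6² − 1/9²) = 489.6 × 0.01543 = 7.556 eV.
λ = hc/ΔE = 1240 / 7.556 = 164 nm.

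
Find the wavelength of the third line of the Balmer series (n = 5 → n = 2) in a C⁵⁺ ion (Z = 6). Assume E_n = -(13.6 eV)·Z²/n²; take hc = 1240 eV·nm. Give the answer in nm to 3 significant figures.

12.1 nm

The Balmer series terminates on n_f = 2; the third line has n_i = 2+3 = 5.
ΔE = 489.6 × (1/2² − 1/5²) = 102.8 eV.
λ = 1240 / 102.8 = 12.1 nm.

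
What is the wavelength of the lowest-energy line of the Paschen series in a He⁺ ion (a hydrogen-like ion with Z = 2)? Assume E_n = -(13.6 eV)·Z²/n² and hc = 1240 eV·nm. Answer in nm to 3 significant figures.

The Paschen series terminates on n_f = 3; the first line has n_i = 3+1 = 4.
ΔE = 54.40 × (1/3² − 1/4²) = 2.644 eV.
λ = 1240 / 2.644 = 469 nm.

469 nm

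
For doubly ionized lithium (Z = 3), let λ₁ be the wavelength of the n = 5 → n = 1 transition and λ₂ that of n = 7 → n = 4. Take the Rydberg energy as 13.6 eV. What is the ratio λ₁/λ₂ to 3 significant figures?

λ ∝ 1/ΔE ∝ 1/(1/n_f² − 1/n_i²), and the Z² and hc factors cancel in the ratio.
λ₁/λ₂ = (1/4² − 1/7²)/(1/1² − 1/5²) = 0.04209/0.9600 = 0.0438.

0.0438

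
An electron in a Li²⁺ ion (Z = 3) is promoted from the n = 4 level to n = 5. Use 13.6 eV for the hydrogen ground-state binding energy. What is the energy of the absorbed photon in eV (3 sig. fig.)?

The Bohr energies scale as Z², so for Z = 3: E_n = −122.4/n² eV.
E_5 = −122.4/25 = −4.896 eV and E_4 = −122.4/16 = −7.650 eV.
The photon energy is |E_5 − E_4| = 2.75 eV.

2.75 eV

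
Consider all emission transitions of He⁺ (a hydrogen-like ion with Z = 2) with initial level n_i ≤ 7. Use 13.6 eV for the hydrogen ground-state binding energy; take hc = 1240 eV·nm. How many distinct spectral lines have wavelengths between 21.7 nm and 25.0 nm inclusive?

Enumerate all n_i → n_f pairs with 1 ≤ n_f < n_i ≤ 7 and compute λ = 1240 / [13.6·4·(1/n_f² − 1/n_i²)].
Lines falling in [21.7, 25.0] nm: 7→1 (23.27 nm), 6→1 (23.45 nm), 5→1 (23.74 nm), 4→1 (24.31 nm).

4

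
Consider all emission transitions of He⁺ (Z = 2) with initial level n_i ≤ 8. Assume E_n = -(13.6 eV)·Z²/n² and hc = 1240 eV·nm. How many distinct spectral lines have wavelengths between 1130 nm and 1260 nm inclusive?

1

Enumerate all n_i → n_f pairs with 1 ≤ n_f < n_i ≤ 8 and compute λ = 1240 / [13.6·4·(1/n_f² − 1/n_i²)].
Lines falling in [1130, 1260] nm: 7→5 (1163 nm).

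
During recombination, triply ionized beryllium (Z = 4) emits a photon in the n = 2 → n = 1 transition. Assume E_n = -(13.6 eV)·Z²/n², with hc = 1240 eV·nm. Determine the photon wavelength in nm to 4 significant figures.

For Z = 4 the level energies scale as Z², so the effective Rydberg energy is 13.6 × 16 = 217.6 eV.
ΔE = 217.6 × (1/1² − 1/2²) = 217.6 × 0.7500 = 163.2 eV.
λ = hc/ΔE = 1240 / 163.2 = 7.598 nm.

7.598 nm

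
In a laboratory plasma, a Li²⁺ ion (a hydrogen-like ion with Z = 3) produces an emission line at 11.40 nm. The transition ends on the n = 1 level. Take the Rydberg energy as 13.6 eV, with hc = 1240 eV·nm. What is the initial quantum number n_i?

The photon energy is ΔE = hc/λ = 1240 / 11.40 = 108.8 eV.
With Z = 3, ΔE = 122.4 × (1/n_f² − 1/n_i²), so 1/n_f² − 1/n_i² = 0.8887.
With n_f = 1: 1/n_i² = 1/1 − 0.8887 = 0.1113, so n_i ≈ 3.00.

n_i = 3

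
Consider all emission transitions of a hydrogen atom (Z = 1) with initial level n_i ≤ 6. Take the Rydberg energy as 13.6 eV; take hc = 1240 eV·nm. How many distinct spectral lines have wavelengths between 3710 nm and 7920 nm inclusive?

2

Enumerate all n_i → n_f pairs with 1 ≤ n_f < n_i ≤ 6 and compute λ = 1240 / [13.6·1·(1/n_f² − 1/n_i²)].
Lines falling in [3710, 7920] nm: 5→4 (4052 nm), 6→5 (7460 nm).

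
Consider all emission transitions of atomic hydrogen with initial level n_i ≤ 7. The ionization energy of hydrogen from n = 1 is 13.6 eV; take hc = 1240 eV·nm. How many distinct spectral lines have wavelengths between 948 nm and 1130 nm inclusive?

Enumerate all n_i → n_f pairs with 1 ≤ n_f < n_i ≤ 7 and compute λ = 1240 / [13.6·1·(1/n_f² − 1/n_i²)].
Lines falling in [948, 1130] nm: 7→3 (1005 nm), 6→3 (1094 nm).

2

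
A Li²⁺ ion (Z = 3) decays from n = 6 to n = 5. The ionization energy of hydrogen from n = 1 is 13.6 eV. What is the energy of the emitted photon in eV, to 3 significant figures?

1.50 eV

The Bohr energies scale as Z², so for Z = 3: E_n = −122.4/n² eV.
E_6 = −122.4/36 = −3.400 eV and E_5 = −122.4/25 = −4.896 eV.
The photon energy is |E_6 − E_5| = 1.50 eV.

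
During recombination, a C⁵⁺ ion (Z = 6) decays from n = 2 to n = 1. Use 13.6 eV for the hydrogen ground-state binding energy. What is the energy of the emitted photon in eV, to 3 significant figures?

The Bohr energies scale as Z², so for Z = 6: E_n = −489.6/n² eV.
E_2 = −489.6/4 = −122.4 eV and E_1 = −489.6/1 = −489.6 eV.
The photon energy is |E_2 − E_1| = 367 eV.

367 eV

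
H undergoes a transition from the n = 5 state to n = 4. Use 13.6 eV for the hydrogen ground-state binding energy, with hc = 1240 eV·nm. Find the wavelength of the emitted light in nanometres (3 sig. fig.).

4050 nm

ΔE = 13.60 × (1/4² − 1/5²) = 13.60 × 0.02250 = 0.3060 eV.
λ = hc/ΔE = 1240 / 0.3060 = 4050 nm.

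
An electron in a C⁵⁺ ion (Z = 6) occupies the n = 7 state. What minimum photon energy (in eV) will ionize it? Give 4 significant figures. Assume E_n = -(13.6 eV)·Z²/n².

E_n = −13.6 Z²/n² = −489.6/n² eV for Z = 6.
E_7 = −489.6/49 = −9.992 eV, so ionization (to E = 0) requires 9.992 eV.

9.992 eV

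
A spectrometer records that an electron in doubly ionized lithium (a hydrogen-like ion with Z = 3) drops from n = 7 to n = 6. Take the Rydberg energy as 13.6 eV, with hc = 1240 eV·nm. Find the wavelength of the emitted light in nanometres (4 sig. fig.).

For Z = 3 the level energies scale as Z², so the effective Rydberg energy is 13.6 × 9 = 122.4 eV.
ΔE = 122.4 × (1/6² − 1/7²) = 122.4 × 0.007370 = 0.9020 eV.
λ = hc/ΔE = 1240 / 0.9020 = 1375 nm.

1375 nm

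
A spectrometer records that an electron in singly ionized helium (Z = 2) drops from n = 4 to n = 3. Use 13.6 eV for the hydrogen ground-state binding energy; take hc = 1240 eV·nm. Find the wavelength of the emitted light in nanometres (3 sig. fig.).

For Z = 2 the level energies scale as Z², so the effective Rydberg energy is 13.6 × 4 = 54.40 eV.
ΔE = 54.40 × (1/3² − 1/4²) = 54.40 × 0.04861 = 2.644 eV.
λ = hc/ΔE = 1240 / 2.644 = 469 nm.

469 nm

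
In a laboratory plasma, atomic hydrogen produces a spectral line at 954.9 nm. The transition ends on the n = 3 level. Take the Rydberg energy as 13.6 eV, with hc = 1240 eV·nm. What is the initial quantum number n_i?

n_i = 8

The photon energy is ΔE = hc/λ = 1240 / 954.9 = 1.299 eV.
With Z = 1, ΔE = 13.60 × (1/n_f² − 1/n_i²), so 1/n_f² − 1/n_i² = 0.09548.
With n_f = 3: 1/n_i² = 1/9 − 0.09548 = 0.01563, so n_i ≈ 8.00.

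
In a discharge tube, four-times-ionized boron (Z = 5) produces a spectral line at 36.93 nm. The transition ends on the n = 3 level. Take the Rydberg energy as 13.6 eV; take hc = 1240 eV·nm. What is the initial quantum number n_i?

The photon energy is ΔE = hc/λ = 1240 / 36.93 = 33.58 eV.
With Z = 5, ΔE = 340.0 × (1/n_f² − 1/n_i²), so 1/n_f² − 1/n_i² = 0.09876.
With n_f = 3: 1/n_i² = 1/9 − 0.09876 = 0.01236, so n_i ≈ 9.00.

n_i = 9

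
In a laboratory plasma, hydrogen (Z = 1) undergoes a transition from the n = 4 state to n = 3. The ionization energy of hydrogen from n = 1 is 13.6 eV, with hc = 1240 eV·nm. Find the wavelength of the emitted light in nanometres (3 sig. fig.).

ΔE = 13.60 × (1/3² − 1/4²) = 13.60 × 0.04861 = 0.6611 eV.
λ = hc/ΔE = 1240 / 0.6611 = 1880 nm.
This line belongs to the Paschen series.

1880 nm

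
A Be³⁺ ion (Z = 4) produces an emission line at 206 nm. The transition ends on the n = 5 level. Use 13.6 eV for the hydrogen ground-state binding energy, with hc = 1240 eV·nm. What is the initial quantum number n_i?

n_i = 9

The photon energy is ΔE = hc/λ = 1240 / 206 = 6.019 eV.
With Z = 4, ΔE = 217.6 × (1/n_f² − 1/n_i²), so 1/n_f² − 1/n_i² = 0.02766.
With n_f = 5: 1/n_i² = 1/25 − 0.02766 = 0.01234, so n_i ≈ 9.00.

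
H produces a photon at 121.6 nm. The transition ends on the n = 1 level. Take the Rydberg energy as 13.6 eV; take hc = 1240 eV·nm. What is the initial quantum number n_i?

The photon energy is ΔE = hc/λ = 1240 / 121.6 = 10.20 eV.
With Z = 1, ΔE = 13.60 × (1/n_f² − 1/n_i²), so 1/n_f² − 1/n_i² = 0.7498.
With n_f = 1: 1/n_i² = 1/1 − 0.7498 = 0.2502, so n_i ≈ 2.00.

n_i = 2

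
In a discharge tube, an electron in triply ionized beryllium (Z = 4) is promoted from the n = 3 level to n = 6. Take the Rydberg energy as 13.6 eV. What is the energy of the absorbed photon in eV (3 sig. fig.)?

The Bohr energies scale as Z², so for Z = 4: E_n = −217.6/n² eV.
E_6 = −217.6/36 = −6.044 eV and E_3 = −217.6/9 = −24.18 eV.
The photon energy is |E_6 − E_3| = 18.1 eV.

18.1 eV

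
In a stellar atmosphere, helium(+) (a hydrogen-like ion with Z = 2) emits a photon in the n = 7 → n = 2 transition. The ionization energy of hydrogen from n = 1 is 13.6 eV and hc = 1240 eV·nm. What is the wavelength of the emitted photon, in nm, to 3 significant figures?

For Z = 2 the level energies scale as Z², so the effective Rydberg energy is 13.6 × 4 = 54.40 eV.
ΔE = 54.40 × (1/2² − 1/7²) = 54.40 × 0.2296 = 12.49 eV.
λ = hc/ΔE = 1240 / 12.49 = 99.3 nm.

99.3 nm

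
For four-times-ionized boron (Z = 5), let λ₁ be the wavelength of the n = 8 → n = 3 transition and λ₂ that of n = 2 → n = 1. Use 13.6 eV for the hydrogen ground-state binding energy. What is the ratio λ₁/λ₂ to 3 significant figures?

7.85

λ ∝ 1/ΔE ∝ 1/(1/n_f² − 1/n_i²), and the Z² and hc factors cancel in the ratio.
λ₁/λ₂ = (1/1² − 1/2²)/(1/3² − 1/8²) = 0.7500/0.09549 = 7.85.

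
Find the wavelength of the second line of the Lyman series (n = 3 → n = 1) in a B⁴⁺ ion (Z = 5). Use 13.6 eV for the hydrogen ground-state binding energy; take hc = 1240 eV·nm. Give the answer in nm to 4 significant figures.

The Lyman series terminates on n_f = 1; the second line has n_i = 1+2 = 3.
ΔE = 340.0 × (1/1² − 1/3²) = 302.2 eV.
λ = 1240 / 302.2 = 4.103 nm.

4.103 nm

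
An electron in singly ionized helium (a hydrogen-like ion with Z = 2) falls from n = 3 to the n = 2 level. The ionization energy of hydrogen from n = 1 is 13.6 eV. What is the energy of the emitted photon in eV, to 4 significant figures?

7.556 eV

The Bohr energies scale as Z², so for Z = 2: E_n = −54.40/n² eV.
E_3 = −54.40/9 = −6.044 eV and E_2 = −54.40/4 = −13.60 eV.
The photon energy is |E_3 − E_2| = 7.556 eV.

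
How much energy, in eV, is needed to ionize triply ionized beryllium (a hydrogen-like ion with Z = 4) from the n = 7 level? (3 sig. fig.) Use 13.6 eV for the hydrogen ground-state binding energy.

4.44 eV

E_n = −13.6 Z²/n² = −217.6/n² eV for Z = 4.
E_7 = −217.6/49 = −4.44 eV, so ionization (to E = 0) requires 4.44 eV.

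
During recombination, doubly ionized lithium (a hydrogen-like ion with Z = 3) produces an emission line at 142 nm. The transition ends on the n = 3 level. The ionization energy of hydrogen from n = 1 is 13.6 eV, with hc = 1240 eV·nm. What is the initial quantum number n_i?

The photon energy is ΔE = hc/λ = 1240 / 142 = 8.732 eV.
With Z = 3, ΔE = 122.4 × (1/n_f² − 1/n_i²), so 1/n_f² − 1/n_i² = 0.07134.
With n_f = 3: 1/n_i² = 1/9 − 0.07134 = 0.03977, so n_i ≈ 5.01.

n_i = 5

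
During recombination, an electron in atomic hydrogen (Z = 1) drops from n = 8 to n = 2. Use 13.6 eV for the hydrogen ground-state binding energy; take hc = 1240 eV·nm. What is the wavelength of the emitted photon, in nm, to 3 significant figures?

ΔE = 13.60 × (1/2² − 1/8²) = 13.60 × 0.2344 = 3.188 eV.
λ = hc/ΔE = 1240 / 3.188 = 389 nm.

389 nm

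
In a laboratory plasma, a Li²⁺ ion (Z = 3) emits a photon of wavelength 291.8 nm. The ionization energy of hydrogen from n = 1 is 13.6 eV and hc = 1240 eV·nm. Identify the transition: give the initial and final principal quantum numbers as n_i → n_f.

n_i = 6, n_f = 4

The photon energy is ΔE = hc/λ = 1240 / 291.8 = 4.249 eV.
With Z = 3, ΔE = 122.4 × (1/n_f² − 1/n_i²), so 1/n_f² − 1/n_i² = 0.03472.
Trying n_f = 4 gives 1/n_i² = 0.02778, i.e. n_i ≈ 6; this pair matches.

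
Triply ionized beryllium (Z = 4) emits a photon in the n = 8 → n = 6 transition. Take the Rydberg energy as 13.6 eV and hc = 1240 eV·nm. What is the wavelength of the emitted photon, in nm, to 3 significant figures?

For Z = 4 the level energies scale as Z², so the effective Rydberg energy is 13.6 × 16 = 217.6 eV.
ΔE = 217.6 × (1/6² − 1/8²) = 217.6 × 0.01215 = 2.644 eV.
λ = hc/ΔE = 1240 / 2.644 = 469 nm.

469 nm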